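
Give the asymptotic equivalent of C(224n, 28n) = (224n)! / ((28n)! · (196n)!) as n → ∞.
C(224n, 28n) ~ (16777216/823543)^(28n) · sqrt(4/(7π·28n))

Write N = 28n. Apply Stirling to each factorial:
  (8N)! ~ sqrt(2π·8N) · (8N/e)^(8N),
  N! ~ sqrt(2π N) · (N/e)^N,
  (7N)! ~ sqrt(2π·7N) · (7N/e)^(7N).
The exponential factors combine to (8N)^(8N) / (N^N · (7N)^(7N)) = 8^(8N)/7^(7N) = (8^8/7^7)^N = (16777216/823543)^N.
The square-root prefactors combine to sqrt(2π·8N) / (sqrt(2π N)·sqrt(2π·7N)) = sqrt(8 / (2π·7·N)) = sqrt(4/(7π·28n)).
Substituting N = 28n: C(224n, 28n) ~ (16777216/823543)^(28n) · sqrt(4/(7π·28n)).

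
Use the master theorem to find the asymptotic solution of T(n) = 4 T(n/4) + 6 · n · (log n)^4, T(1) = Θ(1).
T(n) = Θ(n · (log n)^5)

Here log_4 4 = 1 and f(n) = 6 · n · (log n)^4 = Θ(n^(log_4 4) · (log n)^4). This is the extended Case 2 of the master theorem (f matches the critical exponent up to log factors), giving T(n) = Θ(n^(log_4 4) · (log n)^(4+1)) = Θ(n · (log n)^5).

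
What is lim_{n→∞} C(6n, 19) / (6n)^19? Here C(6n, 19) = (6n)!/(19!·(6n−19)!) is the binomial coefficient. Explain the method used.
lim = 1/19! = 1/121645100408832000

With N = 6n → ∞: C(N, 19) / N^19 = [N(N−1)…(N−18)] / (19! · N^19) = (1/19!) · 1 · (1 − 1/(6n)) · … · (1 − 18/(6n)). Each factor → 1 as N → ∞, so the limit is 1/19! = 1/121645100408832000.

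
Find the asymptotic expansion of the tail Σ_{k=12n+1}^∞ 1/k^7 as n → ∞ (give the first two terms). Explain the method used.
Σ_{k>12n} 1/k^7 = 1/(6 · (12n)^6) − 1/(2 · (12n)^7) + O(1/(12n)^8)

Compare to the integral: ∫_{12n}^∞ x^(−7) dx = [−x^(−6)/6]_{12n}^∞ = 1/((7−1)·(12n)^6). The Euler-Maclaurin correction adds −f(12n)/2 = −1/(2·(12n)^7). Euler-Maclaurin then gives
  Σ_{k>12n} 1/k^7 = ∫_{12n}^∞ dx/x^7 − 1/(2·(12n)^7) + O(1/(12n)^8).
(Equivalently this is ζ(7) − Σ_{k≤12n} 1/k^7.)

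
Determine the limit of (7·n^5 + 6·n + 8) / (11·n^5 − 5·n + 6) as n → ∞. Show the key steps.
lim = 7/11

For large n the leading n^5 terms dominate both numerator and denominator. Dividing top and bottom by n^5, every other term tends to 0, leaving 7/11.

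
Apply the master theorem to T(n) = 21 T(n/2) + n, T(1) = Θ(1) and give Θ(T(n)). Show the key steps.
T(n) = Θ(n^(log_2 21))

Master theorem: compare f(n) = n to n^(log_2 21) where log_2 21 ≈ 4.392. Since 1 < log_2 21, we have f(n) = O(n^(log_2 21 − ε)) for some ε > 0 — Case 1. Hence T(n) = Θ(n^(log_2 21)).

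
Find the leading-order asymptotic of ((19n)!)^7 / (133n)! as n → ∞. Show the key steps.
((19n)!)^7/(133n)! ~ ((2π·19n)^(6/2) / sqrt(7)) · 7^(−7·19n)  →  0

Write N = 19n. Stirling: N! ~ sqrt(2π N)(N/e)^N and (7N)! ~ sqrt(2π·7N)·(7N/e)^(7N).
  (N!)^7/(7N)! ~ (2π N)^(7/2) (N/e)^(7N) / [sqrt(2π·7N) (7N/e)^(7N)]
     = (2π N)^(7/2) / sqrt(2π·7N) · (N/(7N))^(7N)
     = (2π N)^((7−1)/2) / sqrt(7) · 7^(−7N).
Since 7^7 > 1, the factor 7^(−7N) decays exponentially, so the ratio → 0. Substituting N = 19n gives the stated form.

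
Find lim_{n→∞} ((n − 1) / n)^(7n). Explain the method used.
lim = e^(−7)

Rewrite as (1 − 1/n)^(7n). By the standard limit (1 + x/n)^n → e^x, we have (1 − 1/n)^n → e^(−1), and raising to the 7th power gives e^(−7).
More precisely, ln[(1 − 1/n)^(7n)] = 7n · ln(1 − 1/n) = 7n · (-1/n + O(1/n^2)) = -7 + O(1/n) → -7.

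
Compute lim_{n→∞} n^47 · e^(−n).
lim = 0

Exponentials with base > 1 dominate every fixed polynomial: for any fixed c, n^c / e^n → 0 as n → ∞ (e.g. by the ratio test, or since e^n grows faster than any power of n). Hence n^47 · e^(−n) = n^47 / e^n → 0.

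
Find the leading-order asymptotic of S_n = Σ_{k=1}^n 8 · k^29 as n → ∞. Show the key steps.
S_n ~ 4 · n^30 / 15

By integral comparison (Euler-Maclaurin), Σ_{k=1}^n 8 · k^29 = 8 · ∫_0^n x^29 dx + O(n^29) = 8 · n^30/30 = 4 · n^30 / 15 + O(n^29). (Equivalently, Faulhaber's formula gives the same leading term.)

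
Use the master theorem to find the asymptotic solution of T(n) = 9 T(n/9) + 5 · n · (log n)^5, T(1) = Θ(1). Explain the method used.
T(n) = Θ(n · (log n)^6)

Here log_9 9 = 1 and f(n) = 5 · n · (log n)^5 = Θ(n^(log_9 9) · (log n)^5). This is the extended Case 2 of the master theorem (f matches the critical exponent up to log factors), giving T(n) = Θ(n^(log_9 9) · (log n)^(5+1)) = Θ(n · (log n)^6).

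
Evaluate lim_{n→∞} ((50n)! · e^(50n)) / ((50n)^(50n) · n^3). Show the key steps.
lim = 0

Stirling: (50n)! ~ sqrt(2π·50n) · (50n/e)^(50n). Hence
  (50n)! · e^(50n) / (50n)^(50n) ~ sqrt(2π·50n).
Dividing by n^3: sqrt(2π·50n) / n^3 = sqrt(2π·50) · n^((1−6)/2), so the expression behaves like sqrt(2π·50) · n^((1−6)/2) → 0.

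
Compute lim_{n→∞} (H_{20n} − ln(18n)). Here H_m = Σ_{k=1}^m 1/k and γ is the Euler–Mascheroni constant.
lim = ln(10/9) + γ

By Euler-Maclaurin, H_m = ln m + γ + O(1/m). So
  H_{20n} − ln(18n) = ln(20n) + γ − ln(18n) + O(1/n)
                       = ln(20/18) + γ + O(1/n).
Hence the limit is ln(20/18) + γ (= ln(10/9)).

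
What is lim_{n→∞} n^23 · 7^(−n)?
lim = 0

Exponentials with base > 1 dominate every fixed polynomial: for any fixed c, n^c / 7^n → 0 as n → ∞ (e.g. by the ratio test, or by writing 7^n = e^(n ln 7) and noting e^(n ln 7) / n^c → ∞). Hence n^23 · 7^(−n) = n^23 / 7^n → 0.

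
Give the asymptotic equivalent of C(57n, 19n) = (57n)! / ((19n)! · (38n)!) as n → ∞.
C(57n, 19n) ~ (27/4)^(19n) · sqrt(3/(4π·19n))

Write N = 19n. Apply Stirling to each factorial:
  (3N)! ~ sqrt(2π·3N) · (3N/e)^(3N),
  N! ~ sqrt(2π N) · (N/e)^N,
  (2N)! ~ sqrt(2π·2N) · (2N/e)^(2N).
The exponential factors combine to (3N)^(3N) / (N^N · (2N)^(2N)) = 3^(3N)/2^(2N) = (3^3/2^2)^N = (27/4)^N.
The square-root prefactors combine to sqrt(2π·3N) / (sqrt(2π N)·sqrt(2π·2N)) = sqrt(3 / (2π·2·N)) = sqrt(3/(4π·19n)).
Substituting N = 19n: C(57n, 19n) ~ (27/4)^(19n) · sqrt(3/(4π·19n)).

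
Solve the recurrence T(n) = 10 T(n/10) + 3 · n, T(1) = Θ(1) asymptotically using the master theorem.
T(n) = Θ(n log n)

log_10 10 = 1, and f(n) = 3 · n = Θ(n^(log_10 10)). This is Case 2 of the master theorem: T(n) = Θ(f(n) · log n) = Θ(n log n).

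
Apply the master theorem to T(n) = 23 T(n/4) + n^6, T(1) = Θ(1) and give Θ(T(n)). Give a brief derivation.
T(n) = Θ(n^6)

log_4 23 ≈ 2.262. f(n) = n^6 dominates n^(log_4 23) since 6 > 2.262, and the regularity condition a·f(n/b) = 23·(n/4)^6 = (23/4096)·n^6 ≤ c·f(n) holds with c = 23/4096 ≈ 0.00562 < 1. So this is Case 3: T(n) = Θ(f(n)) = Θ(n^6).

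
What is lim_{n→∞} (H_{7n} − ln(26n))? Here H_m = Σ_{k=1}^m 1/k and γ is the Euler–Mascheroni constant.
lim = ln(7/26) + γ

By Euler-Maclaurin, H_m = ln m + γ + O(1/m). So
  H_{7n} − ln(26n) = ln(7n) + γ − ln(26n) + O(1/n)
                       = ln(7/26) + γ + O(1/n).
Hence the limit is ln(7/26) + γ.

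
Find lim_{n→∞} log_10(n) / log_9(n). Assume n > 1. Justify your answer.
lim = ln(9) / ln(10) = log_10(9)

Change of base: log_10(n) = ln n / ln 10 and log_9(n) = ln n / ln 9. The ratio is (ln n / ln 10) · (ln 9 / ln n) = ln 9 / ln 10, a constant independent of n. So the limit is ln 9 / ln 10 = log_10(9).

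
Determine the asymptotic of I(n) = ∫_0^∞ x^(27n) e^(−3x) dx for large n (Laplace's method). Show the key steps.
I(n) ~ (sqrt(2π·27n) / 3) · (27n/(3e))^(27n)

Write the integrand as exp(27n ln x − 3x) and set f(x) = 27n ln x − 3x. Then f'(x) = 27n/x − 3 = 0 at x* = 27n/3, and f''(x*) = −27n/x*^2 = −3^2/(27n). Laplace's method (interior maximum) gives
  I(n) ~ e^(f(x*)) · sqrt(2π / |f''(x*)|)
        = exp(27n ln(27n/3) − 27n) · sqrt(2π · 27n / 3^2)
        = (27n/3)^(27n) e^(−27n) · sqrt(2π·27n) / 3
        = (sqrt(2π·27n) / 3) · (27n/(3e))^(27n).
This matches Γ(27n+1)/3^(27n+1) with Stirling applied to Γ.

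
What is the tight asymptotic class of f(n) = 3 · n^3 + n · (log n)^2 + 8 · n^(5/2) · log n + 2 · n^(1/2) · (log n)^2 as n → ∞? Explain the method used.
f(n) ∈ Θ(n^3)

Compare the terms by growth order. For large n, n^a · (log n)^b dominates n^a' · (log n)^b' iff a > a', or (a = a' and b > b'). Ranking the 4 terms shows the dominant one is 3 · n^3. Hence f(n) ∈ Θ(n^3).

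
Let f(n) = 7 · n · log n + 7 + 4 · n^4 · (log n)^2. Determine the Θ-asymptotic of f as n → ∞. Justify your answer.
f(n) ∈ Θ(n^4 · (log n)^2)

Compare the terms by growth order. For large n, n^a · (log n)^b dominates n^a' · (log n)^b' iff a > a', or (a = a' and b > b'). Ranking the 3 terms shows the dominant one is 4 · n^4 · (log n)^2. Hence f(n) ∈ Θ(n^4 · (log n)^2).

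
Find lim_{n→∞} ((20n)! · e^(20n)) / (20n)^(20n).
lim = ∞

Stirling: (20n)! ~ sqrt(2π·20n) · (20n/e)^(20n). Hence
  (20n)! · e^(20n) / (20n)^(20n) ~ sqrt(2π·20n) = sqrt(2π·20) · sqrt(n) → ∞.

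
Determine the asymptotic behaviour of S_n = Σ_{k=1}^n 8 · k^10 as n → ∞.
S_n ~ 8 · n^11 / 11

By integral comparison (Euler-Maclaurin), Σ_{k=1}^n 8 · k^10 = 8 · ∫_0^n x^10 dx + O(n^10) = 8 · n^11/11 + O(n^10). (Equivalently, Faulhaber's formula gives the same leading term.)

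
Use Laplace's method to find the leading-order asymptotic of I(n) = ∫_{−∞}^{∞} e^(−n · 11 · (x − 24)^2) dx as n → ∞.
I(n) = sqrt(π/(11n))

Here φ(x) = 11 · (x − 24)^2 has its unique minimum at x* = 24 with φ(x*) = 0 and φ''(x*) = 22. Laplace's method gives
  I(n) ~ e^(−n φ(x*)) · sqrt(2π / (n · φ''(x*))) = sqrt(2π / (22n)) = sqrt(π/(11n)).
This is exact: substituting u = (x − 24)·sqrt(11n) gives I(n) = (1/sqrt(11n)) ∫_{−∞}^{∞} e^(−u^2) du = sqrt(π/(11n)).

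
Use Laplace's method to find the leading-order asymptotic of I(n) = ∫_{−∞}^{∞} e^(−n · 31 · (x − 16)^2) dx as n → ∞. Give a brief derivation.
I(n) = sqrt(π/(31n))

Here φ(x) = 31 · (x − 16)^2 has its unique minimum at x* = 16 with φ(x*) = 0 and φ''(x*) = 62. Laplace's method gives
  I(n) ~ e^(−n φ(x*)) · sqrt(2π / (n · φ''(x*))) = sqrt(2π / (62n)) = sqrt(π/(31n)).
This is exact: substituting u = (x − 16)·sqrt(31n) gives I(n) = (1/sqrt(31n)) ∫_{−∞}^{∞} e^(−u^2) du = sqrt(π/(31n)).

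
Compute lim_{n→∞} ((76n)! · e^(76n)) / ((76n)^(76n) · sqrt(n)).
lim = sqrt(2π·76)

Stirling: (76n)! ~ sqrt(2π·76n) · (76n/e)^(76n). Hence
  (76n)! · e^(76n) / (76n)^(76n) ~ sqrt(2π·76n).
Dividing by sqrt(n): sqrt(2π·76n) / sqrt(n) = sqrt(2π·76) · n^((1−1)/2), so the limit is sqrt(2π·76).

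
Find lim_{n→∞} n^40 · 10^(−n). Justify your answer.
lim = 0

Exponentials with base > 1 dominate every fixed polynomial: for any fixed c, n^c / 10^n → 0 as n → ∞ (e.g. by the ratio test, or by writing 10^n = e^(n ln 10) and noting e^(n ln 10) / n^c → ∞). Hence n^40 · 10^(−n) = n^40 / 10^n → 0.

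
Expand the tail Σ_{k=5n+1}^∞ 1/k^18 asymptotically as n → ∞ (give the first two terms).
Σ_{k>5n} 1/k^18 = 1/(17 · (5n)^17) − 1/(2 · (5n)^18) + O(1/(5n)^19)

Compare to the integral: ∫_{5n}^∞ x^(−18) dx = [−x^(−17)/17]_{5n}^∞ = 1/((18−1)·(5n)^17). The Euler-Maclaurin correction adds −f(5n)/2 = −1/(2·(5n)^18). Euler-Maclaurin then gives
  Σ_{k>5n} 1/k^18 = ∫_{5n}^∞ dx/x^18 − 1/(2·(5n)^18) + O(1/(5n)^19).
(Equivalently this is ζ(18) − Σ_{k≤5n} 1/k^18.)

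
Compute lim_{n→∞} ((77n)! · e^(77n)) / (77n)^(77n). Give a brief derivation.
lim = ∞

Stirling: (77n)! ~ sqrt(2π·77n) · (77n/e)^(77n). Hence
  (77n)! · e^(77n) / (77n)^(77n) ~ sqrt(2π·77n) = sqrt(2π·77) · sqrt(n) → ∞.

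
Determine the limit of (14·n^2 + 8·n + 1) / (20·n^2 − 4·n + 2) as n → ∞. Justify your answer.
lim = 14/20 = 7/10

For large n the leading n^2 terms dominate both numerator and denominator. Dividing top and bottom by n^2, every other term tends to 0, leaving 14/20 = 7/10.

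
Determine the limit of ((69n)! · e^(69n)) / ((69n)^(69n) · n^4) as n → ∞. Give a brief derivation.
lim = 0

Stirling: (69n)! ~ sqrt(2π·69n) · (69n/e)^(69n). Hence
  (69n)! · e^(69n) / (69n)^(69n) ~ sqrt(2π·69n).
Dividing by n^4: sqrt(2π·69n) / n^4 = sqrt(2π·69) · n^((1−8)/2), so the expression behaves like sqrt(2π·69) · n^((1−8)/2) → 0.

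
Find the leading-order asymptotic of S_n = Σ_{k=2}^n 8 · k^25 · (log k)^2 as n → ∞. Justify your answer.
S_n ~ 4 · n^26 · (log n)^2 / 13

By integral comparison, S_n = ∫_1^n 8 · x^25 · (log x)^2 dx + O(n^25 · (log n)^2). For the integral, the leading term of ∫_1^n x^25 (log x)^2 dx is n^26/26 · (log n)^2 (by repeated integration by parts; each step lowers the log-exponent and produces a relatively O(1/log n) correction). Hence S_n ~ 4 · n^26 · (log n)^2 / 13.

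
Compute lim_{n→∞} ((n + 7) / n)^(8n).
lim = e^56

Rewrite as (1 + 7/n)^(8n). By the standard limit (1 + x/n)^n → e^x, we have (1 + 7/n)^n → e^7, and raising to the 8th power gives e^56.
More precisely, ln[(1 + 7/n)^(8n)] = 8n · ln(1 + 7/n) = 8n · (7/n + O(1/n^2)) = 56 + O(1/n) → 56.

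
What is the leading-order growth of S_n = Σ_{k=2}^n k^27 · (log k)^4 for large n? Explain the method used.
S_n ~ n^28 · (log n)^4 / 28

By integral comparison, S_n = ∫_1^n x^27 · (log x)^4 dx + O(n^27 · (log n)^4). For the integral, the leading term of ∫_1^n x^27 (log x)^4 dx is n^28/28 · (log n)^4 (by repeated integration by parts; each step lowers the log-exponent and produces a relatively O(1/log n) correction). Hence S_n ~ n^28 · (log n)^4 / 28.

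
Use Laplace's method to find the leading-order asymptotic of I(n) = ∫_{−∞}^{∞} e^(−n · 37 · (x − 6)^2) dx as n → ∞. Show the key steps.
I(n) = sqrt(π/(37n))

Here φ(x) = 37 · (x − 6)^2 has its unique minimum at x* = 6 with φ(x*) = 0 and φ''(x*) = 74. Laplace's method gives
  I(n) ~ e^(−n φ(x*)) · sqrt(2π / (n · φ''(x*))) = sqrt(2π / (74n)) = sqrt(π/(37n)).
This is exact: substituting u = (x − 6)·sqrt(37n) gives I(n) = (1/sqrt(37n)) ∫_{−∞}^{∞} e^(−u^2) du = sqrt(π/(37n)).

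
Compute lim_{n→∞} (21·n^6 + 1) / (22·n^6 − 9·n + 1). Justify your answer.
lim = 21/22

For large n the leading n^6 terms dominate both numerator and denominator. Dividing top and bottom by n^6, every other term tends to 0, leaving 21/22.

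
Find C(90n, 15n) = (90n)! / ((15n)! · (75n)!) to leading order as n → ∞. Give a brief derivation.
C(90n, 15n) ~ (46656/3125)^(15n) · sqrt(3/(5π·15n))

Write N = 15n. Apply Stirling to each factorial:
  (6N)! ~ sqrt(2π·6N) · (6N/e)^(6N),
  N! ~ sqrt(2π N) · (N/e)^N,
  (5N)! ~ sqrt(2π·5N) · (5N/e)^(5N).
The exponential factors combine to (6N)^(6N) / (N^N · (5N)^(5N)) = 6^(6N)/5^(5N) = (6^6/5^5)^N = (46656/3125)^N.
The square-root prefactors combine to sqrt(2π·6N) / (sqrt(2π N)·sqrt(2π·5N)) = sqrt(6 / (2π·5·N)) = sqrt(3/(5π·15n)).
Substituting N = 15n: C(90n, 15n) ~ (46656/3125)^(15n) · sqrt(3/(5π·15n)).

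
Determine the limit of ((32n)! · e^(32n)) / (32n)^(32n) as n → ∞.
lim = ∞

Stirling: (32n)! ~ sqrt(2π·32n) · (32n/e)^(32n). Hence
  (32n)! · e^(32n) / (32n)^(32n) ~ sqrt(2π·32n) = sqrt(2π·32) · sqrt(n) → ∞.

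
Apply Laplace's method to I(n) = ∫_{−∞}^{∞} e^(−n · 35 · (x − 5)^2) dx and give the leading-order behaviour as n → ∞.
I(n) = sqrt(π/(35n))

Here φ(x) = 35 · (x − 5)^2 has its unique minimum at x* = 5 with φ(x*) = 0 and φ''(x*) = 70. Laplace's method gives
  I(n) ~ e^(−n φ(x*)) · sqrt(2π / (n · φ''(x*))) = sqrt(2π / (70n)) = sqrt(π/(35n)).
This is exact: substituting u = (x − 5)·sqrt(35n) gives I(n) = (1/sqrt(35n)) ∫_{−∞}^{∞} e^(−u^2) du = sqrt(π/(35n)).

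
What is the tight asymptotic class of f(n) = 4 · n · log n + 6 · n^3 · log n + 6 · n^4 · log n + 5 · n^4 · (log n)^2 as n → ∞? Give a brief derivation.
f(n) ∈ Θ(n^4 · (log n)^2)

Compare the terms by growth order. For large n, n^a · (log n)^b dominates n^a' · (log n)^b' iff a > a', or (a = a' and b > b'). Ranking the 4 terms shows the dominant one is 5 · n^4 · (log n)^2. Hence f(n) ∈ Θ(n^4 · (log n)^2).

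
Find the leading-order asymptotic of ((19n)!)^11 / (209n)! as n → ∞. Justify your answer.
((19n)!)^11/(209n)! ~ ((2π·19n)^(10/2) / sqrt(11)) · 11^(−11·19n)  →  0

Write N = 19n. Stirling: N! ~ sqrt(2π N)(N/e)^N and (11N)! ~ sqrt(2π·11N)·(11N/e)^(11N).
  (N!)^11/(11N)! ~ (2π N)^(11/2) (N/e)^(11N) / [sqrt(2π·11N) (11N/e)^(11N)]
     = (2π N)^(11/2) / sqrt(2π·11N) · (N/(11N))^(11N)
     = (2π N)^((11−1)/2) / sqrt(11) · 11^(−11N).
Since 11^11 > 1, the factor 11^(−11N) decays exponentially, so the ratio → 0. Substituting N = 19n gives the stated form.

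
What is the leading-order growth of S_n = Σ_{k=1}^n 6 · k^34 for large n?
S_n ~ 6 · n^35 / 35

By integral comparison (Euler-Maclaurin), Σ_{k=1}^n 6 · k^34 = 6 · ∫_0^n x^34 dx + O(n^34) = 6 · n^35/35 + O(n^34). (Equivalently, Faulhaber's formula gives the same leading term.)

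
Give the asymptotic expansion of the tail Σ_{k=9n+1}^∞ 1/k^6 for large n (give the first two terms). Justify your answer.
Σ_{k>9n} 1/k^6 = 1/(5 · (9n)^5) − 1/(2 · (9n)^6) + O(1/(9n)^7)

Compare to the integral: ∫_{9n}^∞ x^(−6) dx = [−x^(−5)/5]_{9n}^∞ = 1/((6−1)·(9n)^5). The Euler-Maclaurin correction adds −f(9n)/2 = −1/(2·(9n)^6). Euler-Maclaurin then gives
  Σ_{k>9n} 1/k^6 = ∫_{9n}^∞ dx/x^6 − 1/(2·(9n)^6) + O(1/(9n)^7).
(Equivalently this is ζ(6) − Σ_{k≤9n} 1/k^6.)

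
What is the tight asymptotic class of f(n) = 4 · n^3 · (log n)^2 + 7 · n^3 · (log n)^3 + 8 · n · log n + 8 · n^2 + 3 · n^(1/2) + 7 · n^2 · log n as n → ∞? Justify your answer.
f(n) ∈ Θ(n^3 · (log n)^3)

Compare the terms by growth order. For large n, n^a · (log n)^b dominates n^a' · (log n)^b' iff a > a', or (a = a' and b > b'). Ranking the 6 terms shows the dominant one is 7 · n^3 · (log n)^3. Hence f(n) ∈ Θ(n^3 · (log n)^3).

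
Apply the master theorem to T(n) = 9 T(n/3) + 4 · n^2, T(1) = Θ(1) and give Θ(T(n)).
T(n) = Θ(n^2 log n)

log_3 9 = 2, and f(n) = 4 · n^2 = Θ(n^(log_3 9)). This is Case 2 of the master theorem: T(n) = Θ(f(n) · log n) = Θ(n^2 log n).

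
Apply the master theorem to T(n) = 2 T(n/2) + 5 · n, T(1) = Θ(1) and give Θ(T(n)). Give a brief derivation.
T(n) = Θ(n log n)

log_2 2 = 1, and f(n) = 5 · n = Θ(n^(log_2 2)). This is Case 2 of the master theorem: T(n) = Θ(f(n) · log n) = Θ(n log n).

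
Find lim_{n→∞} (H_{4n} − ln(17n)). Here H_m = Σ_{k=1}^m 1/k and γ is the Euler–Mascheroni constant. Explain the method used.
lim = ln(4/17) + γ

By Euler-Maclaurin, H_m = ln m + γ + O(1/m). So
  H_{4n} − ln(17n) = ln(4n) + γ − ln(17n) + O(1/n)
                       = ln(4/17) + γ + O(1/n).
Hence the limit is ln(4/17) + γ.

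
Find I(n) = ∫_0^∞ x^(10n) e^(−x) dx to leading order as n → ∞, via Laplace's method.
I(n) ~ sqrt(2π·10n) · (10n/e)^(10n)

Write the integrand as exp(10n ln x − x) and set f(x) = 10n ln x − x. Then f'(x) = 10n/x − 1 = 0 at x* = 10n, and f''(x*) = −10n/x*^2 = −1/(10n). Laplace's method (interior maximum) gives
  I(n) ~ e^(f(x*)) · sqrt(2π / |f''(x*)|)
        = exp(10n ln(10n) − 10n) · sqrt(2π · 10n)
        = (10n)^(10n) e^(−10n) · sqrt(2π·10n)
        = sqrt(2π·10n) · (10n/e)^(10n).
This matches Γ(10n+1) with Stirling applied to Γ.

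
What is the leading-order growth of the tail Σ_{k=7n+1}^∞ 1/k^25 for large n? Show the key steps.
Σ_{k>7n} 1/k^25 ~ 1/(24 · (7n)^24)

Compare to the integral: ∫_{7n}^∞ x^(−25) dx = [−x^(−24)/24]_{7n}^∞ = 1/((25−1)·(7n)^24). Euler-Maclaurin then gives
  Σ_{k>7n} 1/k^25 = ∫_{7n}^∞ dx/x^25 − 1/(2·(7n)^25) + O(1/(7n)^26).
(Equivalently this is ζ(25) − Σ_{k≤7n} 1/k^25.)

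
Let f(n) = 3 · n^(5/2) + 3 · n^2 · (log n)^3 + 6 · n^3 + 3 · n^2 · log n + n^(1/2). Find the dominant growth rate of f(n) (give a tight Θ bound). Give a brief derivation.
f(n) ∈ Θ(n^3)

Compare the terms by growth order. For large n, n^a · (log n)^b dominates n^a' · (log n)^b' iff a > a', or (a = a' and b > b'). Ranking the 5 terms shows the dominant one is 6 · n^3. Hence f(n) ∈ Θ(n^3).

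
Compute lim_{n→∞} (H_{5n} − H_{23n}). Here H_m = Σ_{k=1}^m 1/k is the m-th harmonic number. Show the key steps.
lim = ln(5/23)

Euler-Maclaurin gives H_m = ln m + γ + 1/(2m) + O(1/m^2). The γ and O(1/m) terms cancel in the difference:
  H_{5n} − H_{23n} = ln(5n) − ln(23n) + O(1/n) = ln(5/23) + O(1/n).
Hence the limit is ln(5/23).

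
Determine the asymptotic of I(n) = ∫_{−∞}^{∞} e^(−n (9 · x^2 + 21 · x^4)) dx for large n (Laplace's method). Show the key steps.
I(n) ~ sqrt(π/(9n))

φ(x) = 9 · x^2 + 21 · x^4 has its unique global minimum at x* = 0 (since φ'(x) = 18x + 84x^3 = 0 only at x = 0 for real x with both coefficients positive, and φ → ∞ as |x| → ∞). At x* = 0, φ(0) = 0 and φ''(0) = 18. Laplace's method then gives
  I(n) ~ sqrt(2π / (n · φ''(0))) · e^(−n φ(0)) = sqrt(2π / (18n)) = sqrt(π/(9n)).
The 21 · x^4 term contributes only at subleading order (an O(1/n) relative correction).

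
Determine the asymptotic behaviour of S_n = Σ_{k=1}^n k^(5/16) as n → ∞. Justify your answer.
S_n ~ (16/21) · n^(21/16)

Integral comparison: Σ_{k=1}^n k^(5/16) = ∫_0^n x^(5/16) dx + O(n^(5/16)). The integral is n^(1 + 5/16) / (1 + 5/16) = n^((5+16)/16) / ((5+16)/16) = (16/21) · n^(21/16).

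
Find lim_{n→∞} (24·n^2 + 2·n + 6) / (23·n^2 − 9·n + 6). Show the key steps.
lim = 24/23

For large n the leading n^2 terms dominate both numerator and denominator. Dividing top and bottom by n^2, every other term tends to 0, leaving 24/23.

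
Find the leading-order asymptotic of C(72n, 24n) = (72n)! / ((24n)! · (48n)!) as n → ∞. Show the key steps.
C(72n, 24n) ~ (27/4)^(24n) · sqrt(3/(4π·24n))

Write N = 24n. Apply Stirling to each factorial:
  (3N)! ~ sqrt(2π·3N) · (3N/e)^(3N),
  N! ~ sqrt(2π N) · (N/e)^N,
  (2N)! ~ sqrt(2π·2N) · (2N/e)^(2N).
The exponential factors combine to (3N)^(3N) / (N^N · (2N)^(2N)) = 3^(3N)/2^(2N) = (3^3/2^2)^N = (27/4)^N.
The square-root prefactors combine to sqrt(2π·3N) / (sqrt(2π N)·sqrt(2π·2N)) = sqrt(3 / (2π·2·N)) = sqrt(3/(4π·24n)).
Substituting N = 24n: C(72n, 24n) ~ (27/4)^(24n) · sqrt(3/(4π·24n)).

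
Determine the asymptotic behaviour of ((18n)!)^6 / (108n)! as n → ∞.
((18n)!)^6/(108n)! ~ ((2π·18n)^(5/2) / sqrt(6)) · 6^(−6·18n)  →  0

Write N = 18n. Stirling: N! ~ sqrt(2π N)(N/e)^N and (6N)! ~ sqrt(2π·6N)·(6N/e)^(6N).
  (N!)^6/(6N)! ~ (2π N)^(6/2) (N/e)^(6N) / [sqrt(2π·6N) (6N/e)^(6N)]
     = (2π N)^(6/2) / sqrt(2π·6N) · (N/(6N))^(6N)
     = (2π N)^((6−1)/2) / sqrt(6) · 6^(−6N).
Since 6^6 > 1, the factor 6^(−6N) decays exponentially, so the ratio → 0. Substituting N = 18n gives the stated form.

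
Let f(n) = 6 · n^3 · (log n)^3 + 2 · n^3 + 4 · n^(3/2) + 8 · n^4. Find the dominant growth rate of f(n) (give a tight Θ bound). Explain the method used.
f(n) ∈ Θ(n^4)

Compare the terms by growth order. For large n, n^a · (log n)^b dominates n^a' · (log n)^b' iff a > a', or (a = a' and b > b'). Ranking the 4 terms shows the dominant one is 8 · n^4. Hence f(n) ∈ Θ(n^4).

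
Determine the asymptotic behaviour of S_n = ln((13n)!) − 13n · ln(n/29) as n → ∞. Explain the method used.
S_n ~ 13n · (ln 377 − 1) + O(ln n)

Stirling: ln((13n)!) = 13n ln(13n) − 13n + O(ln n).
  S_n = 13n ln(13n) − 13n − 13n ln(n/29) + O(ln n)
      = 13n ln(13n) − 13n ln n + 13n ln 29 − 13n + O(ln n)
      = 13n ln 13 + 13n ln 29 − 13n + O(ln n)
      = 13n (ln 377 − 1) + O(ln n).
Numerically ln(377) − 1 ≈ 4.9322.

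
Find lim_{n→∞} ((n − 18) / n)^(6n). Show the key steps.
lim = e^(−108)

Rewrite as (1 − 18/n)^(6n). By the standard limit (1 + x/n)^n → e^x, we have (1 − 18/n)^n → e^(−18), and raising to the 6th power gives e^(−108).
More precisely, ln[(1 − 18/n)^(6n)] = 6n · ln(1 − 18/n) = 6n · (-18/n + O(1/n^2)) = -108 + O(1/n) → -108.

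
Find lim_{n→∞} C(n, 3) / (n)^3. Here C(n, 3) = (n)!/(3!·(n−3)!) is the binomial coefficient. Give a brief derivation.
lim = 1/3! = 1/6

With N = n → ∞: C(N, 3) / N^3 = [N(N−1)…(N−2)] / (3! · N^3) = (1/3!) · 1 · (1 − 1/n) · (1 − 2/n). Each factor → 1 as N → ∞, so the limit is 1/3! = 1/6.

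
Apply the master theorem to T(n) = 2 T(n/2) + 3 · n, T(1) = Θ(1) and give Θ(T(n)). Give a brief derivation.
T(n) = Θ(n log n)

log_2 2 = 1, and f(n) = 3 · n = Θ(n^(log_2 2)). This is Case 2 of the master theorem: T(n) = Θ(f(n) · log n) = Θ(n log n).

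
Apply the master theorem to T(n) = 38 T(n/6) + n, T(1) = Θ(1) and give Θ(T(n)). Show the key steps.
T(n) = Θ(n^(log_6 38))

Master theorem: compare f(n) = n to n^(log_6 38) where log_6 38 ≈ 2.030. Since 1 < log_6 38, we have f(n) = O(n^(log_6 38 − ε)) for some ε > 0 — Case 1. Hence T(n) = Θ(n^(log_6 38)).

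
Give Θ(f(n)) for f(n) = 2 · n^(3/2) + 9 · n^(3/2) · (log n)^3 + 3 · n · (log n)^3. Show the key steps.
f(n) ∈ Θ(n^(3/2) · (log n)^3)

Compare the terms by growth order. For large n, n^a · (log n)^b dominates n^a' · (log n)^b' iff a > a', or (a = a' and b > b'). Ranking the 3 terms shows the dominant one is 9 · n^(3/2) · (log n)^3. Hence f(n) ∈ Θ(n^(3/2) · (log n)^3).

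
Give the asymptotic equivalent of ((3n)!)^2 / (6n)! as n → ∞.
((3n)!)^2/(6n)! ~ ((2π·3n)^(1/2) / sqrt(2)) · 2^(−2·3n)  →  0

Write N = 3n. Stirling: N! ~ sqrt(2π N)(N/e)^N and (2N)! ~ sqrt(2π·2N)·(2N/e)^(2N).
  (N!)^2/(2N)! ~ (2π N)^(2/2) (N/e)^(2N) / [sqrt(2π·2N) (2N/e)^(2N)]
     = (2π N)^(2/2) / sqrt(2π·2N) · (N/(2N))^(2N)
     = (2π N)^((2−1)/2) / sqrt(2) · 2^(−2N).
Since 2^2 > 1, the factor 2^(−2N) decays exponentially, so the ratio → 0. Substituting N = 3n gives the stated form.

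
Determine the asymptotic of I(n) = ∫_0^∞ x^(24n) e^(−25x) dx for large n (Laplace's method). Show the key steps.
I(n) ~ (sqrt(2π·24n) / 25) · (24n/(25e))^(24n)

Write the integrand as exp(24n ln x − 25x) and set f(x) = 24n ln x − 25x. Then f'(x) = 24n/x − 25 = 0 at x* = 24n/25, and f''(x*) = −24n/x*^2 = −25^2/(24n). Laplace's method (interior maximum) gives
  I(n) ~ e^(f(x*)) · sqrt(2π / |f''(x*)|)
        = exp(24n ln(24n/25) − 24n) · sqrt(2π · 24n / 25^2)
        = (24n/25)^(24n) e^(−24n) · sqrt(2π·24n) / 25
        = (sqrt(2π·24n) / 25) · (24n/(25e))^(24n).
This matches Γ(24n+1)/25^(24n+1) with Stirling applied to Γ.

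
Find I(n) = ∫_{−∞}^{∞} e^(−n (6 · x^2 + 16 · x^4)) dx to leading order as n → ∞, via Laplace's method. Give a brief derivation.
I(n) ~ sqrt(π/(6n))

φ(x) = 6 · x^2 + 16 · x^4 has its unique global minimum at x* = 0 (since φ'(x) = 12x + 64x^3 = 0 only at x = 0 for real x with both coefficients positive, and φ → ∞ as |x| → ∞). At x* = 0, φ(0) = 0 and φ''(0) = 12. Laplace's method then gives
  I(n) ~ sqrt(2π / (n · φ''(0))) · e^(−n φ(0)) = sqrt(2π / (12n)) = sqrt(π/(6n)).
The 16 · x^4 term contributes only at subleading order (an O(1/n) relative correction).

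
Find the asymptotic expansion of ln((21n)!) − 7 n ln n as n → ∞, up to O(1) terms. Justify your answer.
ln((21n)!) − 7 n ln n = 14 n ln n + 21(ln 21 − 1) n + (1/2) ln(2π·21n) + O(1/n)

Stirling: ln((21n)!) = 21n ln(21n) − 21n + (1/2) ln(2π·21n) + O(1/n).
Expand 21n ln(21n) = 21n (ln n + ln 21) = 21n ln n + 21n ln 21.
Subtract 7n ln n: leading term is (21 − 7) n ln n = 14 n ln n. The next term is 21n ln 21 − 21n = 21(ln 21 − 1) n. Then the (1/2) ln(2π·21n) correction.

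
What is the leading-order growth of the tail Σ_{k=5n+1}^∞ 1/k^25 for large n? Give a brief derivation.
Σ_{k>5n} 1/k^25 ~ 1/(24 · (5n)^24)

Compare to the integral: ∫_{5n}^∞ x^(−25) dx = [−x^(−24)/24]_{5n}^∞ = 1/((25−1)·(5n)^24). Euler-Maclaurin then gives
  Σ_{k>5n} 1/k^25 = ∫_{5n}^∞ dx/x^25 − 1/(2·(5n)^25) + O(1/(5n)^26).
(Equivalently this is ζ(25) − Σ_{k≤5n} 1/k^25.)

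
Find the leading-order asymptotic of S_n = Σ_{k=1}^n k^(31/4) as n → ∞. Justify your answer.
S_n ~ (4/35) · n^(35/4)

Integral comparison: Σ_{k=1}^n k^(31/4) = ∫_0^n x^(31/4) dx + O(n^(31/4)). The integral is n^(1 + 31/4) / (1 + 31/4) = n^((31+4)/4) / ((31+4)/4) = (4/35) · n^(35/4).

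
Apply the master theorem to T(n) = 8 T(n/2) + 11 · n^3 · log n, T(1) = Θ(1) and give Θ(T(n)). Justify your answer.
T(n) = Θ(n^3 · (log n)^2)

Here log_2 8 = 3 and f(n) = 11 · n^3 · log n = Θ(n^(log_2 8) · (log n)^1). This is the extended Case 2 of the master theorem (f matches the critical exponent up to log factors), giving T(n) = Θ(n^(log_2 8) · (log n)^(1+1)) = Θ(n^3 · (log n)^2).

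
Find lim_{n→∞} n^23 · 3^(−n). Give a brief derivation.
lim = 0

Exponentials with base > 1 dominate every fixed polynomial: for any fixed c, n^c / 3^n → 0 as n → ∞ (e.g. by the ratio test, or by writing 3^n = e^(n ln 3) and noting e^(n ln 3) / n^c → ∞). Hence n^23 · 3^(−n) = n^23 / 3^n → 0.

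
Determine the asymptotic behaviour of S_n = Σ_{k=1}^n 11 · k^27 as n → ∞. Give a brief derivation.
S_n ~ 11 · n^28 / 28

By integral comparison (Euler-Maclaurin), Σ_{k=1}^n 11 · k^27 = 11 · ∫_0^n x^27 dx + O(n^27) = 11 · n^28/28 + O(n^27). (Equivalently, Faulhaber's formula gives the same leading term.)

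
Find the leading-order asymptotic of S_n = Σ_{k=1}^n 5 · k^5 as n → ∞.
S_n ~ 5 · n^6 / 6

By integral comparison (Euler-Maclaurin), Σ_{k=1}^n 5 · k^5 = 5 · ∫_0^n x^5 dx + O(n^5) = 5 · n^6/6 + O(n^5). (Equivalently, Faulhaber's formula gives the same leading term.)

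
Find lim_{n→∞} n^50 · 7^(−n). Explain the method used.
lim = 0

Exponentials with base > 1 dominate every fixed polynomial: for any fixed c, n^c / 7^n → 0 as n → ∞ (e.g. by the ratio test, or by writing 7^n = e^(n ln 7) and noting e^(n ln 7) / n^c → ∞). Hence n^50 · 7^(−n) = n^50 / 7^n → 0.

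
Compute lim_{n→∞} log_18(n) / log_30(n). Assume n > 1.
lim = ln(30) / ln(18) = log_18(30)

Change of base: log_18(n) = ln n / ln 18 and log_30(n) = ln n / ln 30. The ratio is (ln n / ln 18) · (ln 30 / ln n) = ln 30 / ln 18, a constant independent of n. So the limit is ln 30 / ln 18 = log_18(30).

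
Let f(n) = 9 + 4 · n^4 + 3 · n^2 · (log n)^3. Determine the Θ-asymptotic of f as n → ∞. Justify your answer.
f(n) ∈ Θ(n^4)

Compare the terms by growth order. For large n, n^a · (log n)^b dominates n^a' · (log n)^b' iff a > a', or (a = a' and b > b'). Ranking the 3 terms shows the dominant one is 4 · n^4. Hence f(n) ∈ Θ(n^4).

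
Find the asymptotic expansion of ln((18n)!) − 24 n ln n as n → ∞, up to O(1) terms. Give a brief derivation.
ln((18n)!) − 24 n ln n = −6 n ln n + 18(ln 18 − 1) n + (1/2) ln(2π·18n) + O(1/n)

Stirling: ln((18n)!) = 18n ln(18n) − 18n + (1/2) ln(2π·18n) + O(1/n).
Expand 18n ln(18n) = 18n (ln n + ln 18) = 18n ln n + 18n ln 18.
Subtract 24n ln n: leading term is (18 − 24) n ln n = −6 n ln n. The next term is 18n ln 18 − 18n = 18(ln 18 − 1) n. Then the (1/2) ln(2π·18n) correction.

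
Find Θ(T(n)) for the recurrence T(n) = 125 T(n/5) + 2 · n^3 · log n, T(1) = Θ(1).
T(n) = Θ(n^3 · (log n)^2)

Here log_5 125 = 3 and f(n) = 2 · n^3 · log n = Θ(n^(log_5 125) · (log n)^1). This is the extended Case 2 of the master theorem (f matches the critical exponent up to log factors), giving T(n) = Θ(n^(log_5 125) · (log n)^(1+1)) = Θ(n^3 · (log n)^2).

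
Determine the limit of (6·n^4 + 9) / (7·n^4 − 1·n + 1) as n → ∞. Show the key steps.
lim = 6/7

For large n the leading n^4 terms dominate both numerator and denominator. Dividing top and bottom by n^4, every other term tends to 0, leaving 6/7.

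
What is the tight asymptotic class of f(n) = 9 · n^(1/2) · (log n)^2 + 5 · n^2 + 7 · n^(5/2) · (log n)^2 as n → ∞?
f(n) ∈ Θ(n^(5/2) · (log n)^2)

Compare the terms by growth order. For large n, n^a · (log n)^b dominates n^a' · (log n)^b' iff a > a', or (a = a' and b > b'). Ranking the 3 terms shows the dominant one is 7 · n^(5/2) · (log n)^2. Hence f(n) ∈ Θ(n^(5/2) · (log n)^2).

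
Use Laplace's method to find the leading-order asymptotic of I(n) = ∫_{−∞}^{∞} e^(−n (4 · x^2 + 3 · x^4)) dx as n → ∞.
I(n) ~ sqrt(π/(4n))

φ(x) = 4 · x^2 + 3 · x^4 has its unique global minimum at x* = 0 (since φ'(x) = 8x + 12x^3 = 0 only at x = 0 for real x with both coefficients positive, and φ → ∞ as |x| → ∞). At x* = 0, φ(0) = 0 and φ''(0) = 8. Laplace's method then gives
  I(n) ~ sqrt(2π / (n · φ''(0))) · e^(−n φ(0)) = sqrt(2π / (8n)) = sqrt(π/(4n)).
The 3 · x^4 term contributes only at subleading order (an O(1/n) relative correction).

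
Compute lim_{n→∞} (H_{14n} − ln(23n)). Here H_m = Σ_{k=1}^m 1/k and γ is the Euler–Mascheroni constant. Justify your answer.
lim = ln(14/23) + γ

By Euler-Maclaurin, H_m = ln m + γ + O(1/m). So
  H_{14n} − ln(23n) = ln(14n) + γ − ln(23n) + O(1/n)
                       = ln(14/23) + γ + O(1/n).
Hence the limit is ln(14/23) + γ.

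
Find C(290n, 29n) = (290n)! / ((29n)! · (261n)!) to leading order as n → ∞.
C(290n, 29n) ~ (10000000000/387420489)^(29n) · sqrt(5/(9π·29n))

Write N = 29n. Apply Stirling to each factorial:
  (10N)! ~ sqrt(2π·10N) · (10N/e)^(10N),
  N! ~ sqrt(2π N) · (N/e)^N,
  (9N)! ~ sqrt(2π·9N) · (9N/e)^(9N).
The exponential factors combine to (10N)^(10N) / (N^N · (9N)^(9N)) = 10^(10N)/9^(9N) = (10^10/9^9)^N = (10000000000/387420489)^N.
The square-root prefactors combine to sqrt(2π·10N) / (sqrt(2π N)·sqrt(2π·9N)) = sqrt(10 / (2π·9·N)) = sqrt(5/(9π·29n)).
Substituting N = 29n: C(290n, 29n) ~ (10000000000/387420489)^(29n) · sqrt(5/(9π·29n)).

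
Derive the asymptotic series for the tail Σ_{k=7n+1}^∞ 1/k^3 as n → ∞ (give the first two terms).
Σ_{k>7n} 1/k^3 = 1/(2 · (7n)^2) − 1/(2 · (7n)^3) + O(1/(7n)^4)

Compare to the integral: ∫_{7n}^∞ x^(−3) dx = [−x^(−2)/2]_{7n}^∞ = 1/((3−1)·(7n)^2). The Euler-Maclaurin correction adds −f(7n)/2 = −1/(2·(7n)^3). Euler-Maclaurin then gives
  Σ_{k>7n} 1/k^3 = ∫_{7n}^∞ dx/x^3 − 1/(2·(7n)^3) + O(1/(7n)^4).
(Equivalently this is ζ(3) − Σ_{k≤7n} 1/k^3.)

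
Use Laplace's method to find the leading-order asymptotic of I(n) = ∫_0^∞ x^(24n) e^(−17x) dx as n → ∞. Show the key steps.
I(n) ~ (sqrt(2π·24n) / 17) · (24n/(17e))^(24n)

Write the integrand as exp(24n ln x − 17x) and set f(x) = 24n ln x − 17x. Then f'(x) = 24n/x − 17 = 0 at x* = 24n/17, and f''(x*) = −24n/x*^2 = −17^2/(24n). Laplace's method (interior maximum) gives
  I(n) ~ e^(f(x*)) · sqrt(2π / |f''(x*)|)
        = exp(24n ln(24n/17) − 24n) · sqrt(2π · 24n / 17^2)
        = (24n/17)^(24n) e^(−24n) · sqrt(2π·24n) / 17
        = (sqrt(2π·24n) / 17) · (24n/(17e))^(24n).
This matches Γ(24n+1)/17^(24n+1) with Stirling applied to Γ.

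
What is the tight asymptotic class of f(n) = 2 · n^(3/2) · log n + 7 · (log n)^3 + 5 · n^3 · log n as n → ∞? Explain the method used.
f(n) ∈ Θ(n^3 · log n)

Compare the terms by growth order. For large n, n^a · (log n)^b dominates n^a' · (log n)^b' iff a > a', or (a = a' and b > b'). Ranking the 3 terms shows the dominant one is 5 · n^3 · log n. Hence f(n) ∈ Θ(n^3 · log n).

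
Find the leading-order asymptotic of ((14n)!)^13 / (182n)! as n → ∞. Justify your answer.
((14n)!)^13/(182n)! ~ ((2π·14n)^(12/2) / sqrt(13)) · 13^(−13·14n)  →  0

Write N = 14n. Stirling: N! ~ sqrt(2π N)(N/e)^N and (13N)! ~ sqrt(2π·13N)·(13N/e)^(13N).
  (N!)^13/(13N)! ~ (2π N)^(13/2) (N/e)^(13N) / [sqrt(2π·13N) (13N/e)^(13N)]
     = (2π N)^(13/2) / sqrt(2π·13N) · (N/(13N))^(13N)
     = (2π N)^((13−1)/2) / sqrt(13) · 13^(−13N).
Since 13^13 > 1, the factor 13^(−13N) decays exponentially, so the ratio → 0. Substituting N = 14n gives the stated form.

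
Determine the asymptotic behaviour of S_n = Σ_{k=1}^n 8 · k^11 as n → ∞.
S_n ~ 2 · n^12 / 3

By integral comparison (Euler-Maclaurin), Σ_{k=1}^n 8 · k^11 = 8 · ∫_0^n x^11 dx + O(n^11) = 8 · n^12/12 = 2 · n^12 / 3 + O(n^11). (Equivalently, Faulhaber's formula gives the same leading term.)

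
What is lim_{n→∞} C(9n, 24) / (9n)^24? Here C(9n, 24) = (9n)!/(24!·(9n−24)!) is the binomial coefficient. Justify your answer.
lim = 1/24! = 1/620448401733239439360000

With N = 9n → ∞: C(N, 24) / N^24 = [N(N−1)…(N−23)] / (24! · N^24) = (1/24!) · 1 · (1 − 1/(9n)) · … · (1 − 23/(9n)). Each factor → 1 as N → ∞, so the limit is 1/24! = 1/620448401733239439360000.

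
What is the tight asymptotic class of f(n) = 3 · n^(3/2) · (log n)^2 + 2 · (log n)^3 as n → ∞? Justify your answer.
f(n) ∈ Θ(n^(3/2) · (log n)^2)

Compare the terms by growth order. For large n, n^a · (log n)^b dominates n^a' · (log n)^b' iff a > a', or (a = a' and b > b'). Ranking the 2 terms shows the dominant one is 3 · n^(3/2) · (log n)^2. Hence f(n) ∈ Θ(n^(3/2) · (log n)^2).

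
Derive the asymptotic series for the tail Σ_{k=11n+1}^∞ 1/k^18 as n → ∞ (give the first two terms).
Σ_{k>11n} 1/k^18 = 1/(17 · (11n)^17) − 1/(2 · (11n)^18) + O(1/(11n)^19)

Compare to the integral: ∫_{11n}^∞ x^(−18) dx = [−x^(−17)/17]_{11n}^∞ = 1/((18−1)·(11n)^17). The Euler-Maclaurin correction adds −f(11n)/2 = −1/(2·(11n)^18). Euler-Maclaurin then gives
  Σ_{k>11n} 1/k^18 = ∫_{11n}^∞ dx/x^18 − 1/(2·(11n)^18) + O(1/(11n)^19).
(Equivalently this is ζ(18) − Σ_{k≤11n} 1/k^18.)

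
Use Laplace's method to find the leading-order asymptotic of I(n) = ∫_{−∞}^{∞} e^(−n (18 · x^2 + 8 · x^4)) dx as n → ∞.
I(n) ~ sqrt(π/(18n))

φ(x) = 18 · x^2 + 8 · x^4 has its unique global minimum at x* = 0 (since φ'(x) = 36x + 32x^3 = 0 only at x = 0 for real x with both coefficients positive, and φ → ∞ as |x| → ∞). At x* = 0, φ(0) = 0 and φ''(0) = 36. Laplace's method then gives
  I(n) ~ sqrt(2π / (n · φ''(0))) · e^(−n φ(0)) = sqrt(2π / (36n)) = sqrt(π/(18n)).
The 8 · x^4 term contributes only at subleading order (an O(1/n) relative correction).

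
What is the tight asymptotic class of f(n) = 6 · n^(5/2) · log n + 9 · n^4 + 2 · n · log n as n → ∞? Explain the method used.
f(n) ∈ Θ(n^4)

Compare the terms by growth order. For large n, n^a · (log n)^b dominates n^a' · (log n)^b' iff a > a', or (a = a' and b > b'). Ranking the 3 terms shows the dominant one is 9 · n^4. Hence f(n) ∈ Θ(n^4).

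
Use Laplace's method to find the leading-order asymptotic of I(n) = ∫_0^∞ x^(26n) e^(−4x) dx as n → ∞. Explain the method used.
I(n) ~ (sqrt(2π·26n) / 4) · (26n/(4e))^(26n)

Write the integrand as exp(26n ln x − 4x) and set f(x) = 26n ln x − 4x. Then f'(x) = 26n/x − 4 = 0 at x* = 26n/4, and f''(x*) = −26n/x*^2 = −4^2/(26n). Laplace's method (interior maximum) gives
  I(n) ~ e^(f(x*)) · sqrt(2π / |f''(x*)|)
        = exp(26n ln(26n/4) − 26n) · sqrt(2π · 26n / 4^2)
        = (26n/4)^(26n) e^(−26n) · sqrt(2π·26n) / 4
        = (sqrt(2π·26n) / 4) · (26n/(4e))^(26n).
This matches Γ(26n+1)/4^(26n+1) with Stirling applied to Γ.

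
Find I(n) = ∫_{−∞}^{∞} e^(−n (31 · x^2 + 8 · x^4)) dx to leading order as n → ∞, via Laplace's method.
I(n) ~ sqrt(π/(31n))

φ(x) = 31 · x^2 + 8 · x^4 has its unique global minimum at x* = 0 (since φ'(x) = 62x + 32x^3 = 0 only at x = 0 for real x with both coefficients positive, and φ → ∞ as |x| → ∞). At x* = 0, φ(0) = 0 and φ''(0) = 62. Laplace's method then gives
  I(n) ~ sqrt(2π / (n · φ''(0))) · e^(−n φ(0)) = sqrt(2π / (62n)) = sqrt(π/(31n)).
The 8 · x^4 term contributes only at subleading order (an O(1/n) relative correction).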